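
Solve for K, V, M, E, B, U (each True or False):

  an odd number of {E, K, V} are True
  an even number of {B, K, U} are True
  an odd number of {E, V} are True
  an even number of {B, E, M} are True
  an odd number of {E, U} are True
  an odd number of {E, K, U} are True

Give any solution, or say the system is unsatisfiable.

K=F, V=F, M=T, E=T, B=F, U=F

{E, K, V}: 1 true → odd ✓
{B, K, U}: 0 true → even ✓
{E, V}: 1 true → odd ✓
{B, E, M}: 2 true → even ✓
{E, U}: 1 true → odd ✓
{E, K, U}: 1 true → odd ✓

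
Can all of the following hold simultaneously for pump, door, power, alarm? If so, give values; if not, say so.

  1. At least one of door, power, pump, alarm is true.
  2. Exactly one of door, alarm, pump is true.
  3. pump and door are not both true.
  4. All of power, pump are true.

pump = True, door = False, power = True, alarm = False

  (1) {door, power, pump, alarm}: 2 true — at least one ✓
  (2) {door, alarm, pump}: 1 true — exactly one ✓
  (3) pump=T, door=F — not both ✓
  (4) {power, pump}: all 2 true ✓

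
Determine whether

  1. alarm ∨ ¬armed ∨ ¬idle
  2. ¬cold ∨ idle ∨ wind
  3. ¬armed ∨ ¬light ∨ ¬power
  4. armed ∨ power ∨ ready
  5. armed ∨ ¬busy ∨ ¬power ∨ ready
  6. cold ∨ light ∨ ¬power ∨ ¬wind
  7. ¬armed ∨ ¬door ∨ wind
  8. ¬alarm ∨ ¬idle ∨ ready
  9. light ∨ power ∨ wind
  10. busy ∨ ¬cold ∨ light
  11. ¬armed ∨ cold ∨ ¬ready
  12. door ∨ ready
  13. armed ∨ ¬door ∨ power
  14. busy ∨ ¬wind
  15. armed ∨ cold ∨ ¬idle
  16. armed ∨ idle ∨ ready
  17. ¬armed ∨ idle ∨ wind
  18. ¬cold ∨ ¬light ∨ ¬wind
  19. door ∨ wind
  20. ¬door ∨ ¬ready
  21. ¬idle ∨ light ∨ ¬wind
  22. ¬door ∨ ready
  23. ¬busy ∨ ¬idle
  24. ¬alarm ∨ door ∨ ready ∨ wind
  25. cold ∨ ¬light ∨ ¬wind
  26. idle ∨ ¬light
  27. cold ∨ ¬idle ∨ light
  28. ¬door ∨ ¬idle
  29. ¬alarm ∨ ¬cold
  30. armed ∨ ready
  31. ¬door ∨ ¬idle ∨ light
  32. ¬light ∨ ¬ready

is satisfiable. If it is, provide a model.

Set door = False.
  then (door ∨ ready) forces ready = True.
  then (door ∨ wind) forces wind = True.
  then (¬light ∨ ¬ready) forces light = False.
  then (busy ∨ ¬wind) forces busy = True.
  then (¬idle ∨ light ∨ ¬wind) forces idle = False.
Set cold = True.
  then (¬alarm ∨ ¬cold) forces alarm = False.
Set armed = False.
Set power = False.
All clauses satisfied.

door=F, ready=T, cold=T, alarm=F, armed=F, power=F, idle=F, wind=T, busy=T, light=F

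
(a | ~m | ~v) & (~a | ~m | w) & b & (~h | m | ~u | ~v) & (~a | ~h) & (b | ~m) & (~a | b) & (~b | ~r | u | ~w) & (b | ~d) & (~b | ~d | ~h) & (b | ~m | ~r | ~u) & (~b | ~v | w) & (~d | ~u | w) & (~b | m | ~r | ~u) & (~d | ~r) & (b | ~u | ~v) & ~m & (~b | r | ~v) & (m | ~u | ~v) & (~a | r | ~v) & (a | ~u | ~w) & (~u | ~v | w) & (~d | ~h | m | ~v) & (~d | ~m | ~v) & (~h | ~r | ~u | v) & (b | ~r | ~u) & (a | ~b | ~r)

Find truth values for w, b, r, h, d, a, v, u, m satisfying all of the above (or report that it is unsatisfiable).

w = True, b = True, r = False, h = False, d = False, a = False, v = False, u = False, m = False

Unit clause (b) forces b = True.
Unit clause (~m) forces m = False.
Set w = True.
Try r = True:
  (~b | ~r | u | ~w) forces u = True.
  clause (~b | m | ~r | ~u) is falsified — backtrack.
So r = False.
  then (~b | r | ~v) forces v = False.
Set h = False.
Set d = False.
Set a = False.
  then (a | ~u | ~w) forces u = False.
All clauses satisfied.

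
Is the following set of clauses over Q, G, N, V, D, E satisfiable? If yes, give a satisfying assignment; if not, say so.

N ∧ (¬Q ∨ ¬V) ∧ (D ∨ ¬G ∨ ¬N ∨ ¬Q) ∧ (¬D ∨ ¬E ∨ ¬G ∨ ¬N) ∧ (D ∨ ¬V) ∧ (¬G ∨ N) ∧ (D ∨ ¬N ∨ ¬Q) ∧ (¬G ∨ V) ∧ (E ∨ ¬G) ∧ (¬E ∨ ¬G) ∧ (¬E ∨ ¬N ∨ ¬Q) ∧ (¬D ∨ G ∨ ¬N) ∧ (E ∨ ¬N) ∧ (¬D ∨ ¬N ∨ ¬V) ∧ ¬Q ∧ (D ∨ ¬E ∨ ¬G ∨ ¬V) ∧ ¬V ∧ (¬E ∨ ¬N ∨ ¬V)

Q: False, G: False, N: True, V: False, D: False, E: True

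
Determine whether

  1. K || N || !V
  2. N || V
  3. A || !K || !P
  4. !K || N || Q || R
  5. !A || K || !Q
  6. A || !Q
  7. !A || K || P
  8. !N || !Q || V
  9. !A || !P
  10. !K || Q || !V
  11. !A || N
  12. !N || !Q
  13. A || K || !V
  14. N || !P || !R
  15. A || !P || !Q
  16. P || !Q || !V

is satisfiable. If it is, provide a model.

Set V = False.
  then (N || V) forces N = True.
  then (!N || !Q || V) forces Q = False.
Set P = False.
Set R = True.
Set K = False.
  then (!A || K || P) forces A = False.
All clauses satisfied.

V = False, N = True, P = False, R = True, Q = False, K = False, A = False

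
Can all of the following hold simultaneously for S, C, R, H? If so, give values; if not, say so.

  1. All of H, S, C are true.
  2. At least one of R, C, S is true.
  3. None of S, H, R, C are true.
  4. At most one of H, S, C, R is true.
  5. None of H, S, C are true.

Case S = True:
  Constraint (3) is violated (S=T) — contradiction.
Case S = False:
  Constraint (1) is violated (S=F) — contradiction.
Both cases fail — unsatisfiable.

UNSATISFIABLE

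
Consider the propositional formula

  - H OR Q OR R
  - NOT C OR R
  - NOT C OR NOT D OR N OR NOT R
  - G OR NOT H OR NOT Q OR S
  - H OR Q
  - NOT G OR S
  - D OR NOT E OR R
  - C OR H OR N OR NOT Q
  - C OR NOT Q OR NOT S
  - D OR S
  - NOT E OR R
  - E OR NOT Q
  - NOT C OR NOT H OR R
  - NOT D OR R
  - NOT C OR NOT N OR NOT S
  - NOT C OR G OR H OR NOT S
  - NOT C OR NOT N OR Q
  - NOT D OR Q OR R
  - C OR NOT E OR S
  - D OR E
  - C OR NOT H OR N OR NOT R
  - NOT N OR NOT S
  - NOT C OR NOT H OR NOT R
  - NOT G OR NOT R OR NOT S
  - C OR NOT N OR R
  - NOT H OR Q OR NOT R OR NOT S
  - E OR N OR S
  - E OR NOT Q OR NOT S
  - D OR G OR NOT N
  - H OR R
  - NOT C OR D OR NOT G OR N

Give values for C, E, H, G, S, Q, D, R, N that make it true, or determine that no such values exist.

C = False, E = False, H = True, G = False, S = False, Q = False, D = True, R = True, N = True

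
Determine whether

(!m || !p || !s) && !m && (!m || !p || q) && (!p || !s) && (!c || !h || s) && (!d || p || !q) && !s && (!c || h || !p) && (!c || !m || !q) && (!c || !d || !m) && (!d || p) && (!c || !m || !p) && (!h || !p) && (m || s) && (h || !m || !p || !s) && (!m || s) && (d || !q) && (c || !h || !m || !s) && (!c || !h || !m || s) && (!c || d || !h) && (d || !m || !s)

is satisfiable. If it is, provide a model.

Case m = True:
  Clause (!m) is falsified — contradiction.
Case m = False:
  (!s) forces s = False.
  Clause (m || s) is falsified — contradiction.
Both cases fail, so the formula is unsatisfiable.

Unsatisfiable — no assignment works.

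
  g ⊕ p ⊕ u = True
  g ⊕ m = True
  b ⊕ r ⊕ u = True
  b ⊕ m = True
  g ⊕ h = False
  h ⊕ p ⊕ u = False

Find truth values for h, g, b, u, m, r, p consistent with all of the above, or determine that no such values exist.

Adding constraints 1, 5, 6 mod 2: every variable appears an even number of times on the left, so the left side is 0.
But the right sides sum to 1 (mod 2). 0 ≠ 1 — the system is inconsistent.

Unsatisfiable — no assignment works.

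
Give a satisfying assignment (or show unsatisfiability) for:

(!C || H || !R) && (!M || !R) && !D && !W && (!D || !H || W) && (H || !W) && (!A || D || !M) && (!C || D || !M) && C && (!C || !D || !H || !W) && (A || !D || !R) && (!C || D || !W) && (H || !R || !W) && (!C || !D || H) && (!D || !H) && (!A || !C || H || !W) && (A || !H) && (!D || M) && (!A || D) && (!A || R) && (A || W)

No satisfying assignment exists.

Case A = True:
  (!D) forces D = False.
  Clause (!A || D) is falsified — contradiction.
Case A = False:
  (!D) forces D = False.
  (!W) forces W = False.
  Clause (A || W) is falsified — contradiction.
Both cases fail, so the formula is unsatisfiable.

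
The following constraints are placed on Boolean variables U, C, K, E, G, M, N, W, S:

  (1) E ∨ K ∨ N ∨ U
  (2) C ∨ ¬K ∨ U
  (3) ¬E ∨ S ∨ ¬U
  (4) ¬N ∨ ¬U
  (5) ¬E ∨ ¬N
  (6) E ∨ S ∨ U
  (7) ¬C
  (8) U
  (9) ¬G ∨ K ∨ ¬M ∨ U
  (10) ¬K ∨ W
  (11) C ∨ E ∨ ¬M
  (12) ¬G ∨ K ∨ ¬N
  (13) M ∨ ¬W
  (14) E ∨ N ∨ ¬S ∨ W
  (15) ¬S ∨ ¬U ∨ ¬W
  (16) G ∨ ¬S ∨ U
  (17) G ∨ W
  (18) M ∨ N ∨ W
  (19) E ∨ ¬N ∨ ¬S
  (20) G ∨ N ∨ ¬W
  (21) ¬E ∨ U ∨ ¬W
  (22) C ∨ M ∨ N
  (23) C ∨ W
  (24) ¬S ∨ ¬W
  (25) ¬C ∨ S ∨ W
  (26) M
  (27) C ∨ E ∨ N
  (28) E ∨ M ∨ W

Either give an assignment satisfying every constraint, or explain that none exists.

Case U = True:
  (¬N ∨ ¬U) forces N = False.
  (¬C) forces C = False.
  (C ∨ M ∨ N) forces M = True.
  (C ∨ E ∨ ¬M) forces E = True.
  (¬E ∨ S ∨ ¬U) forces S = True.
  (¬S ∨ ¬U ∨ ¬W) forces W = False.
  Clause (C ∨ W) is falsified — contradiction.
Case U = False:
  Clause (U) is falsified — contradiction.
Both cases fail, so the formula is unsatisfiable.

No satisfying assignment exists.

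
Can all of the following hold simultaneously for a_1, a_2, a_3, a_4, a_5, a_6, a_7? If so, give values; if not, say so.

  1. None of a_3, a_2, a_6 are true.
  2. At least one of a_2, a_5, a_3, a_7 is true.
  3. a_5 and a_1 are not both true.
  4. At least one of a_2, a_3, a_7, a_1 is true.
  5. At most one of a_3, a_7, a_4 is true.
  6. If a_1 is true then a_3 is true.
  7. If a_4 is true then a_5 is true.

a_1: False, a_2: False, a_3: False, a_4: False, a_5: True, a_6: False, a_7: True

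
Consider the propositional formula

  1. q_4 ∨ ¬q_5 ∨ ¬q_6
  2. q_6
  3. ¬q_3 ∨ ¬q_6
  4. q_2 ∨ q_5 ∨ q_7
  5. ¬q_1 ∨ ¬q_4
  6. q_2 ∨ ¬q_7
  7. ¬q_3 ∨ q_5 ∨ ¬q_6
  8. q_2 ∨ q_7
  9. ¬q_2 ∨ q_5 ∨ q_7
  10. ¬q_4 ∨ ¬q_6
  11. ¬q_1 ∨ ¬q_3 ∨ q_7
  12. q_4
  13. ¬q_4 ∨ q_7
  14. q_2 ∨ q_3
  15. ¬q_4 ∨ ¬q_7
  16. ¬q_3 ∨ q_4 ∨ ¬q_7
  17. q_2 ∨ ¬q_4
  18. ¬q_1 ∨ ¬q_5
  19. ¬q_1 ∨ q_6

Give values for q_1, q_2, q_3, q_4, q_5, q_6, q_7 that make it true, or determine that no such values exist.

Case q_4 = True:
  (q_6) forces q_6 = True.
  Clause (¬q_4 ∨ ¬q_6) is falsified — contradiction.
Case q_4 = False:
  Clause (q_4) is falsified — contradiction.
Both cases fail, so the formula is unsatisfiable.

Unsatisfiable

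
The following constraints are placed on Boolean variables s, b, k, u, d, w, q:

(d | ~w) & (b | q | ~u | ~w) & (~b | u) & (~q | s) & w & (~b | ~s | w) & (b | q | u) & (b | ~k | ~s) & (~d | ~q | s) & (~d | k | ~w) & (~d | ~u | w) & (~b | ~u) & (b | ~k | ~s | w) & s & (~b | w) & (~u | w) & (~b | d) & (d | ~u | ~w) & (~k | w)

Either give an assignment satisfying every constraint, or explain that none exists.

Case s = True:
  (w) forces w = True.
  (d | ~w) forces d = True.
  (~d | k | ~w) forces k = True.
  (b | ~k | ~s) forces b = True.
  (~b | u) forces u = True.
  Clause (~b | ~u) is falsified — contradiction.
Case s = False:
  Clause (s) is falsified — contradiction.
Both cases fail, so the formula is unsatisfiable.

UNSATISFIABLE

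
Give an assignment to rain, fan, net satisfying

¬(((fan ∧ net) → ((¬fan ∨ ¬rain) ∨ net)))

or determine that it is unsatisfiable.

No satisfying assignment exists.

Case net = True: the formula becomes ¬((fan → True)) = False.
Case net = False: the formula becomes ¬((False → (¬fan ∨ ¬rain))) = False.
Both cases fail — unsatisfiable.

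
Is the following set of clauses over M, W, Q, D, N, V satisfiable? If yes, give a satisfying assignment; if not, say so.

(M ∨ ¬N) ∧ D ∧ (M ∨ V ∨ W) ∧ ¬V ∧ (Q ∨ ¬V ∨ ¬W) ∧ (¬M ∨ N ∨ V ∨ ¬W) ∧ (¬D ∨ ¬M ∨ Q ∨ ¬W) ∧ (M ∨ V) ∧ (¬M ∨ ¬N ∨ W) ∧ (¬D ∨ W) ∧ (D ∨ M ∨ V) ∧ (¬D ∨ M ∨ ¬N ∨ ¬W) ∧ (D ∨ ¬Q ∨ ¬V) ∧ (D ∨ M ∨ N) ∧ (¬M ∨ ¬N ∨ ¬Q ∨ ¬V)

Unit clause (D) forces D = True.
Unit clause (¬V) forces V = False.
In (M ∨ V) only M is left, so M = True.
In (¬D ∨ W) only W is left, so W = True.
In (¬M ∨ N ∨ V ∨ ¬W) only N is left, so N = True.
In (¬D ∨ ¬M ∨ Q ∨ ¬W) only Q is left, so Q = True.
All clauses satisfied.

M = True, W = True, Q = True, D = True, N = True, V = False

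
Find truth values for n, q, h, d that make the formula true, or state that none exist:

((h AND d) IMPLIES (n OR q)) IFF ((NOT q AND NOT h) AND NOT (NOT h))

n: False, q: False, h: True, d: True

  ((h AND d) IMPLIES (n OR q)) IFF ((NOT q AND NOT h) AND NOT (NOT h)) = True
    (h AND d) IMPLIES (n OR q) = False
      h AND d = True
      n OR q = False
    (NOT q AND NOT h) AND NOT (NOT h) = False
      NOT q AND NOT h = False
        NOT q = True
        NOT h = False
      NOT (NOT h) = True
        NOT h = False
The formula evaluates to True.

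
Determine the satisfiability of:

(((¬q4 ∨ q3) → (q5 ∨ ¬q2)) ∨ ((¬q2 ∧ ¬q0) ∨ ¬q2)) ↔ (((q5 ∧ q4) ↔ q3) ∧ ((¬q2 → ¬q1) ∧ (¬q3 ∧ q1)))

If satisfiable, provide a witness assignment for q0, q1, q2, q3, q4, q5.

q0 = False, q1 = False, q2 = True, q3 = False, q4 = False, q5 = False

  (((¬q4 ∨ q3) → (q5 ∨ ¬q2)) ∨ ((¬q2 ∧ ¬q0) ∨ ¬q2)) ↔ (((q5 ∧ q4) ↔ q3) ∧ ((¬q2 → ¬q1) ∧ (¬q3 ∧ q1))) = True
    ((¬q4 ∨ q3) → (q5 ∨ ¬q2)) ∨ ((¬q2 ∧ ¬q0) ∨ ¬q2) = False
      (¬q4 ∨ q3) → (q5 ∨ ¬q2) = False
        ¬q4 ∨ q3 = True
          ¬q4 = True
        q5 ∨ ¬q2 = False
          ¬q2 = False
      (¬q2 ∧ ¬q0) ∨ ¬q2 = False
        ¬q2 ∧ ¬q0 = False
          ¬q2 = False
          ¬q0 = True
        ¬q2 = False
    ((q5 ∧ q4) ↔ q3) ∧ ((¬q2 → ¬q1) ∧ (¬q3 ∧ q1)) = False
      (q5 ∧ q4) ↔ q3 = True
        q5 ∧ q4 = False
      (¬q2 → ¬q1) ∧ (¬q3 ∧ q1) = False
        ¬q2 → ¬q1 = True
          ¬q2 = False
          ¬q1 = True
        ¬q3 ∧ q1 = False
          ¬q3 = True
The formula evaluates to True.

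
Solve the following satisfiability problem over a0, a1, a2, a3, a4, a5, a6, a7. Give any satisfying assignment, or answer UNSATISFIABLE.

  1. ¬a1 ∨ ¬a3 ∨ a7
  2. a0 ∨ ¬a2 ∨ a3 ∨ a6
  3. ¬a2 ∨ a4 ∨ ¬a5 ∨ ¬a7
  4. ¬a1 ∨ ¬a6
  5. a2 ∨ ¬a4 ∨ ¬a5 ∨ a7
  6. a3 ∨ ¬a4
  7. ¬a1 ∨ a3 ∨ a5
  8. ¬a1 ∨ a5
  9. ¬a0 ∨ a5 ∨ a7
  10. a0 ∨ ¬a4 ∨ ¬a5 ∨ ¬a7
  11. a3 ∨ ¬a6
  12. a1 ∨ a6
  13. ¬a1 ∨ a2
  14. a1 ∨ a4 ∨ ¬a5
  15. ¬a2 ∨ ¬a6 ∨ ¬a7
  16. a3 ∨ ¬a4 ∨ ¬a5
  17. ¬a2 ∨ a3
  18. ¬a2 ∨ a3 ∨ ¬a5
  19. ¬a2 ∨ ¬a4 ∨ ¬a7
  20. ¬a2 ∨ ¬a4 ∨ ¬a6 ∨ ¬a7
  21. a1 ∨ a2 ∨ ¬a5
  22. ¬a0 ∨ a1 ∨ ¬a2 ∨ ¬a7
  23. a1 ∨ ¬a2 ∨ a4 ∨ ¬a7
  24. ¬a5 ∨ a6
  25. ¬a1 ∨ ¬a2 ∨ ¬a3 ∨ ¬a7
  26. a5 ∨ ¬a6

Set a0 = True.
Set a1 = False.
  then (a1 ∨ a6) forces a6 = True.
  then (a5 ∨ ¬a6) forces a5 = True.
  then (a3 ∨ ¬a6) forces a3 = True.
  then (a1 ∨ a4 ∨ ¬a5) forces a4 = True.
  then (a1 ∨ a2 ∨ ¬a5) forces a2 = True.
  then (¬a0 ∨ a1 ∨ ¬a2 ∨ ¬a7) forces a7 = False.
All clauses satisfied.

a0=T, a1=F, a2=T, a3=T, a4=T, a5=T, a6=T, a7=F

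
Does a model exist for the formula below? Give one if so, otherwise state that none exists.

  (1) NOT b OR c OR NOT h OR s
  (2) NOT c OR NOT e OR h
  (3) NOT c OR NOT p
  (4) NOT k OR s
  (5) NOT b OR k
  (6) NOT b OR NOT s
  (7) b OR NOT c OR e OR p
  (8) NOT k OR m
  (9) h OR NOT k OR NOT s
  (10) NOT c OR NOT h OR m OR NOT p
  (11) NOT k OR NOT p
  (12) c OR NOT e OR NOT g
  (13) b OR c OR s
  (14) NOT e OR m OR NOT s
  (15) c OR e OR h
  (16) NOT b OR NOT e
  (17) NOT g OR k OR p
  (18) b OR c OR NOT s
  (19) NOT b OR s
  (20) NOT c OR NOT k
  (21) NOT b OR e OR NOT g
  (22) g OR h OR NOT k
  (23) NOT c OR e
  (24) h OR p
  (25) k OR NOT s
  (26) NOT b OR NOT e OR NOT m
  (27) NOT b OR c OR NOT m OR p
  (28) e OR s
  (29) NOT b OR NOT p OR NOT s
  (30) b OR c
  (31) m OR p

p=F, b=F, c=T, k=F, g=F, s=F, m=T, h=T, e=T

Try p = True:
  (NOT c OR NOT p) forces c = False.
  (NOT k OR NOT p) forces k = False.
  (NOT b OR k) forces b = False.
  clause (b OR c) is falsified — backtrack.
So p = False.
  then (h OR p) forces h = True.
  then (m OR p) forces m = True.
Try b = True:
  (NOT b OR k) forces k = True.
  (NOT k OR s) forces s = True.
  clause (NOT b OR NOT s) is falsified — backtrack.
So b = False.
  then (b OR c) forces c = True.
  then (b OR NOT c OR e OR p) forces e = True.
  then (NOT c OR NOT k) forces k = False.
  then (k OR NOT s) forces s = False.
  then (NOT g OR k OR p) forces g = False.
All clauses satisfied.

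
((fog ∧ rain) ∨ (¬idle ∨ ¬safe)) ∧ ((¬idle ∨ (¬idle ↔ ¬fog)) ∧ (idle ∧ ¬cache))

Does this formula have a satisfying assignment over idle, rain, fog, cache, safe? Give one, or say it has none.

idle: True, rain: True, fog: True, cache: False, safe: True

  (fog ∧ rain) ∨ (¬idle ∨ ¬safe) = True
    fog ∧ rain = True
    ¬idle ∨ ¬safe = False
      ¬idle = False
      ¬safe = False
  (¬idle ∨ (¬idle ↔ ¬fog)) ∧ (idle ∧ ¬cache) = True
    ¬idle ∨ (¬idle ↔ ¬fog) = True
      ¬idle = False
      ¬idle ↔ ¬fog = True
        ¬idle = False
        ¬fog = False
    idle ∧ ¬cache = True
      ¬cache = True
Both conjuncts True, so the formula holds.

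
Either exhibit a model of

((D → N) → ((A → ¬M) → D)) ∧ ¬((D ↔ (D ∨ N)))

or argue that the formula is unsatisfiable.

D = False; A = True; M = True; N = True

  (D → N) → ((A → ¬M) → D) = True
    D → N = True
    (A → ¬M) → D = True
      A → ¬M = False
        ¬M = False
  ¬((D ↔ (D ∨ N))) = True
    D ↔ (D ∨ N) = False
      D ∨ N = True
Both conjuncts True, so the formula holds.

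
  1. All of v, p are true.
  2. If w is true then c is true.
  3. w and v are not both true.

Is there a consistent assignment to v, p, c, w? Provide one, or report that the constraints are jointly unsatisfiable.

v=T, p=T, c=F, w=F

  (1) {v, p}: all 2 true ✓
  (2) w=F ⇒ c: vacuous ✓
  (3) w=F, v=T — not both ✓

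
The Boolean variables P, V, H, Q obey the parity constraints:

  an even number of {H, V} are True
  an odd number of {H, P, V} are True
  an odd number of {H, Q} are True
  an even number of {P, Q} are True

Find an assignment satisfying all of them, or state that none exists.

P: True, V: False, H: False, Q: True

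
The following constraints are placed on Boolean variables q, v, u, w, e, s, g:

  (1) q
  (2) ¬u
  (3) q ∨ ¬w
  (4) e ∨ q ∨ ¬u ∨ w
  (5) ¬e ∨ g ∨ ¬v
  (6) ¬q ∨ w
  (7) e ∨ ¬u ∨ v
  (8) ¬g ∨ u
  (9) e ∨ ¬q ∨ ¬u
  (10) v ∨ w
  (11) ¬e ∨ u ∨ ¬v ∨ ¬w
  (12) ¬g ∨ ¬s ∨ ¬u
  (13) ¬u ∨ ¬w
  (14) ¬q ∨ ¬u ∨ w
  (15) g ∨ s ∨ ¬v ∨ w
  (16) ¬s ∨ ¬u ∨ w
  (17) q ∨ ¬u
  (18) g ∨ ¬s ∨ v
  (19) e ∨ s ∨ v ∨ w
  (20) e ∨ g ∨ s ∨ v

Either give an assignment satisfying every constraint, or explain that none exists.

q = True, v = True, u = False, w = True, e = False, s = True, g = False

Unit clause (q) forces q = True.
Unit clause (¬u) forces u = False.
In (¬q ∨ w) only w is left, so w = True.
In (¬g ∨ u) only ¬g is left, so g = False.
Set v = True.
  then (¬e ∨ g ∨ ¬v) forces e = False.
Set s = True.
All clauses satisfied.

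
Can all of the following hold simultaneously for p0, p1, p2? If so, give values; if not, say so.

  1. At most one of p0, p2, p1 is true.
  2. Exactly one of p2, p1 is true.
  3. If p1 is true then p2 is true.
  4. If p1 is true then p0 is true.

p0=F, p1=F, p2=T

  (1) {p0, p2, p1}: 1 true — at most one ✓
  (2) {p2, p1}: 1 true — exactly one ✓
  (3) p1=F ⇒ p2: vacuous ✓
  (4) p1=F ⇒ p0: vacuous ✓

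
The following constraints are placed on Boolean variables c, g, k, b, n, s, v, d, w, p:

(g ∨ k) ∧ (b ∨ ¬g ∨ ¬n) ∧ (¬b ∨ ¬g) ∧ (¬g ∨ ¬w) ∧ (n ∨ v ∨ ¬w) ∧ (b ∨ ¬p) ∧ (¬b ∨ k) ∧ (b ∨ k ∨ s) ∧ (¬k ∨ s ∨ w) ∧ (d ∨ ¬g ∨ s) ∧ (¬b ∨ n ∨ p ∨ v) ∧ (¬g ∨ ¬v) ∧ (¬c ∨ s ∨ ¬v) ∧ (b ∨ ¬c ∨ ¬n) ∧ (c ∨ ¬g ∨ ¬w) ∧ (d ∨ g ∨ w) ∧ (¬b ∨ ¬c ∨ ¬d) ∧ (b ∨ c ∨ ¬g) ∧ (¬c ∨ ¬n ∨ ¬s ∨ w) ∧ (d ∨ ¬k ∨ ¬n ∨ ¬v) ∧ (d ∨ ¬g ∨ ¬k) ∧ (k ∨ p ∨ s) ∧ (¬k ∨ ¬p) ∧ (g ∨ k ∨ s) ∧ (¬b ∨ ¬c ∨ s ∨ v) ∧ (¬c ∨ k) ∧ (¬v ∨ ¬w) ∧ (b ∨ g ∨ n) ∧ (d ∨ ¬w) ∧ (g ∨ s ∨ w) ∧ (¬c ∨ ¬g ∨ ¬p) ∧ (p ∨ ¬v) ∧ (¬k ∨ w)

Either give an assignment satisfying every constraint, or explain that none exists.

c = False; g = False; k = True; b = False; n = True; s = False; v = False; d = True; w = True; p = False

Set c = False.
Set g = False.
  then (g ∨ k) forces k = True.
  then (¬k ∨ ¬p) forces p = False.
  then (p ∨ ¬v) forces v = False.
  then (¬k ∨ w) forces w = True.
  then (n ∨ v ∨ ¬w) forces n = True.
  then (d ∨ ¬w) forces d = True.
Set b = False.
Set s = False.
All clauses satisfied.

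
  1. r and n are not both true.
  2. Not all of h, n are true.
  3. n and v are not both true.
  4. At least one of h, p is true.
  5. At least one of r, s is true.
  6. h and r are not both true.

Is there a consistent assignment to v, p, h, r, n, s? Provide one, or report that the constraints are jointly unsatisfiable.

v = False, p = True, h = False, r = True, n = False, s = False

  (1) r=T, n=F — not both ✓
  (2) {h, n}: 0/2 true — not all ✓
  (3) n=F, v=F — not both ✓
  (4) {h, p}: 1 true — at least one ✓
  (5) {r, s}: 1 true — at least one ✓
  (6) h=F, r=T — not both ✓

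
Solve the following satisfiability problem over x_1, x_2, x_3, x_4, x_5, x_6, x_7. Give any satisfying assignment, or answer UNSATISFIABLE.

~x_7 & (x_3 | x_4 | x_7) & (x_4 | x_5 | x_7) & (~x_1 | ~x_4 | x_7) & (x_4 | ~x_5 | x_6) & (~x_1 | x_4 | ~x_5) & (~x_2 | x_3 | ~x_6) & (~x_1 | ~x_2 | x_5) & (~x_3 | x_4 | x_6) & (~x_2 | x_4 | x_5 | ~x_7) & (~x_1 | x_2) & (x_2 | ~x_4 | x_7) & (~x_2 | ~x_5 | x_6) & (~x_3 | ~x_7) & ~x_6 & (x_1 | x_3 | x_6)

Unit clause (~x_7) forces x_7 = False.
Unit clause (~x_6) forces x_6 = False.
Try x_1 = True:
  (~x_1 | ~x_4 | x_7) forces x_4 = False.
  (x_3 | x_4 | x_7) forces x_3 = True.
  clause (~x_3 | x_4 | x_6) is falsified — backtrack.
So x_1 = False.
  then (x_1 | x_3 | x_6) forces x_3 = True.
  then (~x_3 | x_4 | x_6) forces x_4 = True.
  then (x_2 | ~x_4 | x_7) forces x_2 = True.
  then (~x_2 | ~x_5 | x_6) forces x_5 = False.
All clauses satisfied.

x_1=F; x_2=T; x_3=T; x_4=T; x_5=F; x_6=F; x_7=F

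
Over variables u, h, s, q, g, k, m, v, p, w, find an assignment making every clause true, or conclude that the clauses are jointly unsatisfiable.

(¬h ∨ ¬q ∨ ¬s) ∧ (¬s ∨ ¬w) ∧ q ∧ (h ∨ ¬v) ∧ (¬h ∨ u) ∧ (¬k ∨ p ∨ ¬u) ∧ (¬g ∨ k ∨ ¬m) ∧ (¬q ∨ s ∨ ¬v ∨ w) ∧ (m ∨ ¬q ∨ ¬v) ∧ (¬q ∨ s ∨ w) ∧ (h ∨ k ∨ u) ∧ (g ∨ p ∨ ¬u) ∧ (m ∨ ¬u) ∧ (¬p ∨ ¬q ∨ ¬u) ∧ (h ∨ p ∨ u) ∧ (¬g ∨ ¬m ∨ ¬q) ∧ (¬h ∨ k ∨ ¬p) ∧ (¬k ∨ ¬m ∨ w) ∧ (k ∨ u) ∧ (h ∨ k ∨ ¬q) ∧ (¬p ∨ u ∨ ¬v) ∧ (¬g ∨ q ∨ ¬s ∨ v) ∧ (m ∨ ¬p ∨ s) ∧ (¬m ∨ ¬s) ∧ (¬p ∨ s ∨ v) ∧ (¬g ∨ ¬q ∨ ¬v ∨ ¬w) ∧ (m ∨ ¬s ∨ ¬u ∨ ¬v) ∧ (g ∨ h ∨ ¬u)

u = False, h = False, s = True, q = True, g = False, k = True, m = False, v = False, p = True, w = False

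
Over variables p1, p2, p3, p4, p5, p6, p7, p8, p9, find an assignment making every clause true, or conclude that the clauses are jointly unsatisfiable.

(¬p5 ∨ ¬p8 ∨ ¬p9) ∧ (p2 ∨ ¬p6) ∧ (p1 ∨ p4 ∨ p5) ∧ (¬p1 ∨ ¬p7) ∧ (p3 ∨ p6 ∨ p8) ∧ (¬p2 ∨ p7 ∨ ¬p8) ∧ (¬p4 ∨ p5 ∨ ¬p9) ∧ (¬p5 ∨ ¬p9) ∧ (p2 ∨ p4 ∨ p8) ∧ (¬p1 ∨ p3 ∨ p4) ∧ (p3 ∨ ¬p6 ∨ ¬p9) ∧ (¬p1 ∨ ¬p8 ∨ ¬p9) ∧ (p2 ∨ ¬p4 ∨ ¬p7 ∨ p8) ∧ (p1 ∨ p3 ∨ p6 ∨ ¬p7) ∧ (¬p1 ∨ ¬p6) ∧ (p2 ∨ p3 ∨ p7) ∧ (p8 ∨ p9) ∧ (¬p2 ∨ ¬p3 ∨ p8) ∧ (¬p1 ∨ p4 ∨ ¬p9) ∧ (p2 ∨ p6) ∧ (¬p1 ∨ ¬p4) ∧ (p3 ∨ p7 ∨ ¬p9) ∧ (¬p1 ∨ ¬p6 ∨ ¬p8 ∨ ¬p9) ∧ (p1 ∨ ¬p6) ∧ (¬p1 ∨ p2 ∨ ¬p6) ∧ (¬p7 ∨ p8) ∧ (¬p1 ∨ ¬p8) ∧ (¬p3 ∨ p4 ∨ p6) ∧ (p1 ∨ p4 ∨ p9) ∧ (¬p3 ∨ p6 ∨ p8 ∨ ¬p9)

Set p1 = False.
  then (p1 ∨ ¬p6) forces p6 = False.
  then (p2 ∨ p6) forces p2 = True.
Try p3 = False:
  (p3 ∨ p6 ∨ p8) forces p8 = True.
  (¬p2 ∨ p7 ∨ ¬p8) forces p7 = True.
  clause (p1 ∨ p3 ∨ p6 ∨ ¬p7) is falsified — backtrack.
So p3 = True.
  then (¬p2 ∨ ¬p3 ∨ p8) forces p8 = True.
  then (¬p3 ∨ p4 ∨ p6) forces p4 = True.
  then (¬p2 ∨ p7 ∨ ¬p8) forces p7 = True.
Set p5 = False.
  then (¬p4 ∨ p5 ∨ ¬p9) forces p9 = False.
All clauses satisfied.

p1 = False, p2 = True, p3 = True, p4 = True, p5 = False, p6 = False, p7 = True, p8 = True, p9 = False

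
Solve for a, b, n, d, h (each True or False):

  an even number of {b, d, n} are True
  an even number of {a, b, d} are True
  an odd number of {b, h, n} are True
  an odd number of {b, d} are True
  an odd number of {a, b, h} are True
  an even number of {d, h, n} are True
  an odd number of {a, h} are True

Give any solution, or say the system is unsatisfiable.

a=T, b=F, n=T, d=T, h=F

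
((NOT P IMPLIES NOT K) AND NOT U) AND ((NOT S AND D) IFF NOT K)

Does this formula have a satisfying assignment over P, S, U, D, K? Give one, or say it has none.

P: True, S: True, U: False, D: False, K: True

  (NOT P IMPLIES NOT K) AND NOT U = True
    NOT P IMPLIES NOT K = True
      NOT P = False
      NOT K = False
    NOT U = True
  (NOT S AND D) IFF NOT K = True
    NOT S AND D = False
      NOT S = False
    NOT K = False
Both conjuncts True, so the formula holds.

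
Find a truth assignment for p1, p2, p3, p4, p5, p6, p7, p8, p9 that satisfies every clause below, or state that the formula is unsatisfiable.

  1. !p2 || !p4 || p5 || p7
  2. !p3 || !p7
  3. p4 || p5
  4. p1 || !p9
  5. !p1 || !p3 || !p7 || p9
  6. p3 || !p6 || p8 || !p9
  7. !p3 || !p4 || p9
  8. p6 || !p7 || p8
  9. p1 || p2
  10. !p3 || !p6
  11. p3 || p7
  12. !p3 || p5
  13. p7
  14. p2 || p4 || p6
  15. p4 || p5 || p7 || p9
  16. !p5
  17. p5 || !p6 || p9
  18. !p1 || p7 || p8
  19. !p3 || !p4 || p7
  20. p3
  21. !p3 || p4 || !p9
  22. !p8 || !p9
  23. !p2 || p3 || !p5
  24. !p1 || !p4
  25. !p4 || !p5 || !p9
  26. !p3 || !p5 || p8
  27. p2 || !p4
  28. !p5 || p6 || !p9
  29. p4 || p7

Case p3 = True:
  (!p3 || !p7) forces p7 = False.
  Clause (p7) is falsified — contradiction.
Case p3 = False:
  Clause (p3) is falsified — contradiction.
Both cases fail, so the formula is unsatisfiable.

Unsatisfiable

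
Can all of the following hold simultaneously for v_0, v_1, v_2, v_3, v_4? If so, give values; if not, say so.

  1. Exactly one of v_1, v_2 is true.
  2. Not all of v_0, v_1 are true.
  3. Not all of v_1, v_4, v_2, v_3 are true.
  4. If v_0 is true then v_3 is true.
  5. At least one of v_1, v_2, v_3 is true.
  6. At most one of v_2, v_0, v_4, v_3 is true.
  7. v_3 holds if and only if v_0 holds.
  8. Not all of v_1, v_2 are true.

v_0=F; v_1=T; v_2=F; v_3=F; v_4=F

  (1) {v_1, v_2}: 1 true — exactly one ✓
  (2) {v_0, v_1}: 1/2 true — not all ✓
  (3) {v_1, v_4, v_2, v_3}: 1/4 true — not all ✓
  (4) v_0=F ⇒ v_3: vacuous ✓
  (5) {v_1, v_2, v_3}: 1 true — at least one ✓
  (6) {v_2, v_0, v_4, v_3}: 0 true — at most one ✓
  (7) v_3=F, v_0=F — same ✓
  (8) {v_1, v_2}: 1/2 true — not all ✓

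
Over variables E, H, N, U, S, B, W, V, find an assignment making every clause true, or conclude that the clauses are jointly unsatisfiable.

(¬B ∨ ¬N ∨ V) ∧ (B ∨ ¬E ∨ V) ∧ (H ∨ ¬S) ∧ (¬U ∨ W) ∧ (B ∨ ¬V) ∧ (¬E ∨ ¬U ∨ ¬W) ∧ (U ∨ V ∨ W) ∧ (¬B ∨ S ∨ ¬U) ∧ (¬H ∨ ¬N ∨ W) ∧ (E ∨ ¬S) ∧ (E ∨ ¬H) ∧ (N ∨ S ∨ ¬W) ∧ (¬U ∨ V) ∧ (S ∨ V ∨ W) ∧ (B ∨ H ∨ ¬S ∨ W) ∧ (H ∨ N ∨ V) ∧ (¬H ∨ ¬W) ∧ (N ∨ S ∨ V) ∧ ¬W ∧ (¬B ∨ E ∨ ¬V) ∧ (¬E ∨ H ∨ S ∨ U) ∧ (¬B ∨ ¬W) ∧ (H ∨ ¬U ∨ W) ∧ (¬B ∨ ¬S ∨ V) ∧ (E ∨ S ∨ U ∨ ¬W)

E = True, H = True, N = False, U = False, S = True, B = True, W = False, V = True

Unit clause (¬W) forces W = False.
In (¬U ∨ W) only ¬U is left, so U = False.
In (U ∨ V ∨ W) only V is left, so V = True.
In (B ∨ ¬V) only B is left, so B = True.
In (¬B ∨ E ∨ ¬V) only E is left, so E = True.
Try H = False:
  (H ∨ ¬S) forces S = False.
  clause (¬E ∨ H ∨ S ∨ U) is falsified — backtrack.
So H = True.
  then (¬H ∨ ¬N ∨ W) forces N = False.
Set S = True.
All clauses satisfied.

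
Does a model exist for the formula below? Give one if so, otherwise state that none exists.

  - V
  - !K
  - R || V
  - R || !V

V=T, K=F, R=T

Unit clause (V) forces V = True.
Unit clause (!K) forces K = False.
In (R || !V) only R is left, so R = True.
Check each clause:
  (V): V holds.
  (!K): !K holds.
  (R || V): R holds.
  (R || !V): R holds.
All clauses satisfied.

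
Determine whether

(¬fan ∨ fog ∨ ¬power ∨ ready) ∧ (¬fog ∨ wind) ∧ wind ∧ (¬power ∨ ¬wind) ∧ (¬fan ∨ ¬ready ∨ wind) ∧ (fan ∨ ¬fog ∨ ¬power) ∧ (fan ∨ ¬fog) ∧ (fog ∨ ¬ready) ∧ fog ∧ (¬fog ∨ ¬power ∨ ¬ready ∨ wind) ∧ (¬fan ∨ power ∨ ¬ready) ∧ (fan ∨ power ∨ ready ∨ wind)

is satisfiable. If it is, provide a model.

fog = True, fan = True, power = False, wind = True, ready = False

Unit clause (wind) forces wind = True.
In (¬power ∨ ¬wind) only ¬power is left, so power = False.
Unit clause (fog) forces fog = True.
In (fan ∨ ¬fog) only fan is left, so fan = True.
In (¬fan ∨ power ∨ ¬ready) only ¬ready is left, so ready = False.
All clauses satisfied.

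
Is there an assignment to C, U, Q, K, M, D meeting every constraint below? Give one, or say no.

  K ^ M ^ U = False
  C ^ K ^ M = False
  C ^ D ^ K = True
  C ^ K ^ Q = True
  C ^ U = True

No satisfying assignment exists.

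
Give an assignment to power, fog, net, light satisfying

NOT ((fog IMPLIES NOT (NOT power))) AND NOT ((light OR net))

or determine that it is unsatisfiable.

power = False, fog = True, net = False, light = False

  NOT ((fog IMPLIES NOT (NOT power))) = True
    fog IMPLIES NOT (NOT power) = False
      NOT (NOT power) = False
        NOT power = True
  NOT ((light OR net)) = True
    light OR net = False
Both conjuncts True, so the formula holds.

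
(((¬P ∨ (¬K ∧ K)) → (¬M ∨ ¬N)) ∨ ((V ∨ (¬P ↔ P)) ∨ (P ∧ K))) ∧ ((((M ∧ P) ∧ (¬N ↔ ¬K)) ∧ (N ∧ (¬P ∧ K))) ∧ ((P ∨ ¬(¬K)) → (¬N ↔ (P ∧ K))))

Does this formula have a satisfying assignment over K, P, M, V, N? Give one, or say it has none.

Case P = True: the conjunct ¬P is False.
Case P = False: the conjunct P is False.
Both cases fail — unsatisfiable.

Unsatisfiable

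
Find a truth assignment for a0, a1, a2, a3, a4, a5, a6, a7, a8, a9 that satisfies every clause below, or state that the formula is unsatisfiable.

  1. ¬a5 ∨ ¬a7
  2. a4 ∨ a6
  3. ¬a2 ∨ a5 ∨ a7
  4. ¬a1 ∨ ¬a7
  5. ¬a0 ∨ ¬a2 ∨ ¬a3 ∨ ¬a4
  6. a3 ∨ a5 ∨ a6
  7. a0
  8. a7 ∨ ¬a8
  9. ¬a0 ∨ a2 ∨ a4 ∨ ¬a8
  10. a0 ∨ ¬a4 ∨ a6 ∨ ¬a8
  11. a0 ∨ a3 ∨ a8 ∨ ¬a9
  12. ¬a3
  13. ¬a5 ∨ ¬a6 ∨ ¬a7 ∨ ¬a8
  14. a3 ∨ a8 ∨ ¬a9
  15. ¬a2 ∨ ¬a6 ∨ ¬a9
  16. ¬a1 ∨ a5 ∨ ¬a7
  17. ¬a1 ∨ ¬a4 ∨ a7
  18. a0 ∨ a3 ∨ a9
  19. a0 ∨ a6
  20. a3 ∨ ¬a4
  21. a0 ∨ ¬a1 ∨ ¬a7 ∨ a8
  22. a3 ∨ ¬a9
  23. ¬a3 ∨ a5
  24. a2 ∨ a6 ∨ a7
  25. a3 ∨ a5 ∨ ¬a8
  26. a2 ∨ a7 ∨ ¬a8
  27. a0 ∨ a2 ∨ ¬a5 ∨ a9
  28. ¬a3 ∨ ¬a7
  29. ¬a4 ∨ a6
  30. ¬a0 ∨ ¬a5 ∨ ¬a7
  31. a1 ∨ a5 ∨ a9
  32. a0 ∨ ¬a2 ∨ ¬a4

a0=T, a1=F, a2=F, a3=F, a4=F, a5=T, a6=T, a7=F, a8=F, a9=F

Unit clause (a0) forces a0 = True.
Unit clause (¬a3) forces a3 = False.
In (a3 ∨ ¬a4) only ¬a4 is left, so a4 = False.
In (a3 ∨ ¬a9) only ¬a9 is left, so a9 = False.
In (a4 ∨ a6) only a6 is left, so a6 = True.
Set a1 = False.
  then (a1 ∨ a5 ∨ a9) forces a5 = True.
  then (¬a5 ∨ ¬a7) forces a7 = False.
  then (a7 ∨ ¬a8) forces a8 = False.
Set a2 = False.
All clauses satisfied.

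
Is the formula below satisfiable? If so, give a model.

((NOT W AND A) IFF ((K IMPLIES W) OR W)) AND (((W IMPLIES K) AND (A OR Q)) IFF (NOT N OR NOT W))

Q = True, A = True, K = False, W = False, N = False

  (NOT W AND A) IFF ((K IMPLIES W) OR W) = True
    NOT W AND A = True
      NOT W = True
    (K IMPLIES W) OR W = True
      K IMPLIES W = True
  ((W IMPLIES K) AND (A OR Q)) IFF (NOT N OR NOT W) = True
    (W IMPLIES K) AND (A OR Q) = True
      W IMPLIES K = True
      A OR Q = True
    NOT N OR NOT W = True
      NOT N = True
      NOT W = True
Both conjuncts True, so the formula holds.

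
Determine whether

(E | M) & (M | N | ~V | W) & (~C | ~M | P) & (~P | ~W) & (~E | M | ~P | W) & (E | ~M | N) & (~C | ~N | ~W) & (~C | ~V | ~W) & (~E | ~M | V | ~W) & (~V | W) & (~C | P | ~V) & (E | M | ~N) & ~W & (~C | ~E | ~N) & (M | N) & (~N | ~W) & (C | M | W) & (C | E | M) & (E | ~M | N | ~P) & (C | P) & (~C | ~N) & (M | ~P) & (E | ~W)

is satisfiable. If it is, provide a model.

Unit clause (~W) forces W = False.
In (~V | W) only ~V is left, so V = False.
Set C = False.
  then (C | M | W) forces M = True.
  then (C | P) forces P = True.
Set N = False.
  then (E | ~M | N) forces E = True.
All clauses satisfied.

C=F; M=T; P=T; W=F; N=F; V=F; E=T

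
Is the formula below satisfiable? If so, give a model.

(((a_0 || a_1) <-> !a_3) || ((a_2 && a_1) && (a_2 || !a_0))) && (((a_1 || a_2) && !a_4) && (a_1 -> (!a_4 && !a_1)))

a_0 = False; a_1 = False; a_2 = True; a_3 = True; a_4 = False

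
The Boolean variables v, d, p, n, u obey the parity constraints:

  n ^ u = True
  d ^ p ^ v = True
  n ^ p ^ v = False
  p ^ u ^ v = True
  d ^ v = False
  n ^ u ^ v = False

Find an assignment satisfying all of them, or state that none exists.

v=T; d=T; p=T; n=F; u=T

n ^ u = F ^ T = True ✓
d ^ p ^ v = T ^ T ^ T = True ✓
n ^ p ^ v = F ^ T ^ T = False ✓
p ^ u ^ v = T ^ T ^ T = True ✓
d ^ v = T ^ T = False ✓
n ^ u ^ v = F ^ T ^ T = False ✓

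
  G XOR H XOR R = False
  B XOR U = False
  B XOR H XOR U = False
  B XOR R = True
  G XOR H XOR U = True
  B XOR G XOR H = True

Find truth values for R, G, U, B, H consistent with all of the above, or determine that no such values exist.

R = False, G = False, U = True, B = True, H = False

G XOR H XOR R = F XOR F XOR F = False ✓
B XOR U = T XOR T = False ✓
B XOR H XOR U = T XOR F XOR T = False ✓
B XOR R = T XOR F = True ✓
G XOR H XOR U = F XOR F XOR T = True ✓
B XOR G XOR H = T XOR F XOR F = True ✓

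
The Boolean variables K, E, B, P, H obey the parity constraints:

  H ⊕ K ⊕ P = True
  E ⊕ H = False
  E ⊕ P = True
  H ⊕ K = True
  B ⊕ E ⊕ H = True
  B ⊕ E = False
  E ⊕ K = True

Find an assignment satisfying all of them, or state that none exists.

K=F; E=T; B=T; P=F; H=T

H ⊕ K ⊕ P = T ⊕ F ⊕ F = True ✓
E ⊕ H = T ⊕ T = False ✓
E ⊕ P = T ⊕ F = True ✓
H ⊕ K = T ⊕ F = True ✓
B ⊕ E ⊕ H = T ⊕ T ⊕ T = True ✓
B ⊕ E = T ⊕ T = False ✓
E ⊕ K = T ⊕ F = True ✓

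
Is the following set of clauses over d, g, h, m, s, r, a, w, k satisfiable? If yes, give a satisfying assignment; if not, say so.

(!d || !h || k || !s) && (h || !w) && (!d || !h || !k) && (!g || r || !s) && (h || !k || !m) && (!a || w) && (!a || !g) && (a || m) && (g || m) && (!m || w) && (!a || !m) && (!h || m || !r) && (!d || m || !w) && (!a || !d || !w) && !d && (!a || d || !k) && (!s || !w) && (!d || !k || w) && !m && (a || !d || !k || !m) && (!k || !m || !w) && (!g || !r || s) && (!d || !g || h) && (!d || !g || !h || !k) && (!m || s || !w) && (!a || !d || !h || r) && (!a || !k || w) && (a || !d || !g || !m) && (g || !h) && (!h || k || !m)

The formula is unsatisfiable.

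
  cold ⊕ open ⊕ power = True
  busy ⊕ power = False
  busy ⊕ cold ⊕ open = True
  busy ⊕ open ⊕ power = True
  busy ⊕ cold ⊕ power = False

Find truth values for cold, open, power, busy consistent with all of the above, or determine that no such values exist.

cold = False; open = True; power = False; busy = False

cold ⊕ open ⊕ power = F ⊕ T ⊕ F = True ✓
busy ⊕ power = F ⊕ F = False ✓
busy ⊕ cold ⊕ open = F ⊕ F ⊕ T = True ✓
busy ⊕ open ⊕ power = F ⊕ T ⊕ F = True ✓
busy ⊕ cold ⊕ power = F ⊕ F ⊕ F = False ✓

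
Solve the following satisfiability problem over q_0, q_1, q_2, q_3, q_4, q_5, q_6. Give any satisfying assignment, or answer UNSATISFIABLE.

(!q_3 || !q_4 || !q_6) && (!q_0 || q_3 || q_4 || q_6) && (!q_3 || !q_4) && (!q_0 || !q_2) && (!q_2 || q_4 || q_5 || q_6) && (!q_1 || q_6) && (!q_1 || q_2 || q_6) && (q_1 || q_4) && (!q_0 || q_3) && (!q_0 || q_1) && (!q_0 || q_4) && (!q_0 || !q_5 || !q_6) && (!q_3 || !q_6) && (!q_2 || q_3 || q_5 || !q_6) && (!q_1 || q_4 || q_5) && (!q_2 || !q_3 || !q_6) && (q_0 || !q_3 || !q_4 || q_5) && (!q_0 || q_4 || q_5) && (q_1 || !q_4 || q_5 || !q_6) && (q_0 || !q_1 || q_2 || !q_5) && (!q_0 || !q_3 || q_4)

q_0=F, q_1=F, q_2=F, q_3=F, q_4=T, q_5=T, q_6=T

Set q_0 = False.
Set q_1 = False.
  then (q_1 || q_4) forces q_4 = True.
  then (!q_3 || !q_4) forces q_3 = False.
Set q_2 = False.
Set q_5 = True.
Set q_6 = True.
All clauses satisfied.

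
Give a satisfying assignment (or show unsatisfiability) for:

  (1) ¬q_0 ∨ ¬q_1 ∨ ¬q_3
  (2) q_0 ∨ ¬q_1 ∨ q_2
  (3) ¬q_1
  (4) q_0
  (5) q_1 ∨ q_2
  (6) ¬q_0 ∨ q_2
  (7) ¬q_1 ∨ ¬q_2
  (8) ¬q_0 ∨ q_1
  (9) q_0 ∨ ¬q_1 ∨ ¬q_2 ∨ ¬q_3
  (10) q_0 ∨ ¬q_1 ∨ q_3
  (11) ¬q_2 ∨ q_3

Case q_0 = True:
  (¬q_1) forces q_1 = False.
  Clause (¬q_0 ∨ q_1) is falsified — contradiction.
Case q_0 = False:
  Clause (q_0) is falsified — contradiction.
Both cases fail, so the formula is unsatisfiable.

Unsatisfiable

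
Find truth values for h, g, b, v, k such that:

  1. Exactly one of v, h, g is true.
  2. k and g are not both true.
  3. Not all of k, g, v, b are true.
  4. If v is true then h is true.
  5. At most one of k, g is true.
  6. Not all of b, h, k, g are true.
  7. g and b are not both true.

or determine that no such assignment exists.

h: True, g: False, b: True, v: False, k: True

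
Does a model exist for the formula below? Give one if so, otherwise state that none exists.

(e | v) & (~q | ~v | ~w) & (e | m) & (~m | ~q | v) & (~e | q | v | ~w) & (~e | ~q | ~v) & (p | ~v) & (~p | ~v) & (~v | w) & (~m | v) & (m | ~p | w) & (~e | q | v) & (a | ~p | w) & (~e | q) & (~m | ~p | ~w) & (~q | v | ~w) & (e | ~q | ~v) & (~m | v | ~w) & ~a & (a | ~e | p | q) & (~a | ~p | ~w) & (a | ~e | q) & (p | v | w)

Case v = True:
  (p | ~v) forces p = True.
  Clause (~p | ~v) is falsified — contradiction.
Case v = False:
  (e | v) forces e = True.
  (~m | v) forces m = False.
  (~e | q | v) forces q = True.
  (~q | v | ~w) forces w = False.
  (m | ~p | w) forces p = False.
  Clause (p | v | w) is falsified — contradiction.
Both cases fail, so the formula is unsatisfiable.

Unsatisfiable — no assignment works.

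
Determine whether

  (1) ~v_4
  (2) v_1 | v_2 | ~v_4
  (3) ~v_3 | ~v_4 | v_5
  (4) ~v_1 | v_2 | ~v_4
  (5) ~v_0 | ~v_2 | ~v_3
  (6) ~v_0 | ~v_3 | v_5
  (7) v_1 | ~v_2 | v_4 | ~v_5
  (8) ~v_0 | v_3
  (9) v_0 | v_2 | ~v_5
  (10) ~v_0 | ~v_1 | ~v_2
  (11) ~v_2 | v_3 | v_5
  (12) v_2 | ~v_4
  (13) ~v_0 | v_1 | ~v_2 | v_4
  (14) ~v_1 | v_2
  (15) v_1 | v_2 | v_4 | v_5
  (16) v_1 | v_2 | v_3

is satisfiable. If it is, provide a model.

v_0: True, v_1: False, v_2: False, v_3: True, v_4: False, v_5: True

Unit clause (~v_4) forces v_4 = False.
Set v_0 = True.
  then (~v_0 | v_3) forces v_3 = True.
  then (~v_0 | ~v_2 | ~v_3) forces v_2 = False.
  then (~v_0 | ~v_3 | v_5) forces v_5 = True.
  then (~v_1 | v_2) forces v_1 = False.
All clauses satisfied.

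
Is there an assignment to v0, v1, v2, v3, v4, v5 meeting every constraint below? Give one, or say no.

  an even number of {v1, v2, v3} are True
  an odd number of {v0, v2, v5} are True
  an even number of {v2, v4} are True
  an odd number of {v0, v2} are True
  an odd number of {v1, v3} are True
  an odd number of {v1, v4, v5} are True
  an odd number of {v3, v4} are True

Unsatisfiable

Adding constraints 2, 4, 5, 6, 7 mod 2: every variable appears an even number of times on the left, so the left side is 0.
But the right sides sum to 1 (mod 2). 0 ≠ 1 — the system is inconsistent.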